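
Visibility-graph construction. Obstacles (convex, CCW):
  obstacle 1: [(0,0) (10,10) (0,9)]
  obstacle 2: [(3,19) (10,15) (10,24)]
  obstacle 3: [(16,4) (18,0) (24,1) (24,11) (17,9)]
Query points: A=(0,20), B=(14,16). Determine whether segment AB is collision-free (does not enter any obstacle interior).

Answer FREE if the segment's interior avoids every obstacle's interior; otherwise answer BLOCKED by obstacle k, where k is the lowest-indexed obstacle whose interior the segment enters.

BLOCKED by obstacle 2

Obstacle 1 [(0,0) (10,10) (0,9)]:
  edge (0,0)–(10,10): clear
  edge (10,10)–(0,9): clear
  edge (0,9)–(0,0): clear
  midpoint (7,18) outside
  → clear
Obstacle 2 [(3,19) (10,15) (10,24)]:
  edge (3,19)–(10,15): clear
  edge (10,15)–(10,24): crosses AB
  edge (10,24)–(3,19): crosses AB
  → BLOCKED
Obstacle 3 [(16,4) (18,0) (24,1) (24,11) (17,9)]:
  edge (16,4)–(18,0): clear
  edge (18,0)–(24,1): clear
  edge (24,1)–(24,11): clear
  edge (24,11)–(17,9): clear
  edge (17,9)–(16,4): clear
  midpoint (7,18) outside
  → clear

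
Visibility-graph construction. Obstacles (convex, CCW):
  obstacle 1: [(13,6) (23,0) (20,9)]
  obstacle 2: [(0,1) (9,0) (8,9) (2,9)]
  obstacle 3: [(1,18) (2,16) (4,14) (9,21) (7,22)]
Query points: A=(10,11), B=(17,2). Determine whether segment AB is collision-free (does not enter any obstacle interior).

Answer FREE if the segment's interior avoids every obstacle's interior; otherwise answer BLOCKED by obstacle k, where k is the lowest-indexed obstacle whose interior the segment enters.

Obstacle 1 [(13,6) (23,0) (20,9)]:
  edge (13,6)–(23,0): crosses AB
  edge (23,0)–(20,9): clear
  edge (20,9)–(13,6): crosses AB
  → BLOCKED
Obstacle 2 [(0,1) (9,0) (8,9) (2,9)]:
  edge (0,1)–(9,0): clear
  edge (9,0)–(8,9): clear
  edge (8,9)–(2,9): clear
  edge (2,9)–(0,1): clear
  midpoint (27/2,13/2) outside
  → clear
Obstacle 3 [(1,18) (2,16) (4,14) (9,21) (7,22)]:
  edge (1,18)–(2,16): clear
  edge (2,16)–(4,14): clear
  edge (4,14)–(9,21): clear
  edge (9,21)–(7,22): clear
  edge (7,22)–(1,18): clear
  midpoint (27/2,13/2) outside
  → clear

BLOCKED by obstacle 1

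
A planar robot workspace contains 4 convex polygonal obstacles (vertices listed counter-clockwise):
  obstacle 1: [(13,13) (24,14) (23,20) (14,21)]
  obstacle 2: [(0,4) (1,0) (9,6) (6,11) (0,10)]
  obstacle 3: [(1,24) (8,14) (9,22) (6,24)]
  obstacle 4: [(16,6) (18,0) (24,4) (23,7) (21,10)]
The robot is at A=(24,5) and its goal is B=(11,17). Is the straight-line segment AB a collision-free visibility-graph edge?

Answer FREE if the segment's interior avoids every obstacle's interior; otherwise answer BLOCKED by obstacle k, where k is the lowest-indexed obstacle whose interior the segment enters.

Obstacle 1 [(13,13) (24,14) (23,20) (14,21)]:
  edge (13,13)–(24,14): crosses AB
  edge (24,14)–(23,20): clear
  edge (23,20)–(14,21): clear
  edge (14,21)–(13,13): crosses AB
  → BLOCKED
Obstacle 2 [(0,4) (1,0) (9,6) (6,11) (0,10)]:
  edge (0,4)–(1,0): clear
  edge (1,0)–(9,6): clear
  edge (9,6)–(6,11): clear
  edge (6,11)–(0,10): clear
  edge (0,10)–(0,4): clear
  midpoint (35/2,11) outside
  → clear
Obstacle 3 [(1,24) (8,14) (9,22) (6,24)]:
  edge (1,24)–(8,14): clear
  edge (8,14)–(9,22): clear
  edge (9,22)–(6,24): clear
  edge (6,24)–(1,24): clear
  midpoint (35/2,11) outside
  → clear
Obstacle 4 [(16,6) (18,0) (24,4) (23,7) (21,10)]:
  edge (16,6)–(18,0): clear
  edge (18,0)–(24,4): clear
  edge (24,4)–(23,7): crosses AB
  edge (23,7)–(21,10): clear
  edge (21,10)–(16,6): crosses AB
  → BLOCKED

BLOCKED by obstacle 1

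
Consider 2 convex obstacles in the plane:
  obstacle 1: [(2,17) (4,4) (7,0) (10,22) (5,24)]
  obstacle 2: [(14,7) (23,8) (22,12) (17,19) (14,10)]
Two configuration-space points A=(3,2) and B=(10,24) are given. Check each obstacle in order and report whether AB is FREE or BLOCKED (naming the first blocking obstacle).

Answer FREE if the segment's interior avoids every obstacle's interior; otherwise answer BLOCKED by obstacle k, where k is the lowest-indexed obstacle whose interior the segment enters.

BLOCKED by obstacle 1

Obstacle 1 [(2,17) (4,4) (7,0) (10,22) (5,24)]:
  edge (2,17)–(4,4): crosses AB
  edge (4,4)–(7,0): clear
  edge (7,0)–(10,22): clear
  edge (10,22)–(5,24): crosses AB
  edge (5,24)–(2,17): clear
  → BLOCKED
Obstacle 2 [(14,7) (23,8) (22,12) (17,19) (14,10)]:
  edge (14,7)–(23,8): clear
  edge (23,8)–(22,12): clear
  edge (22,12)–(17,19): clear
  edge (17,19)–(14,10): clear
  edge (14,10)–(14,7): clear
  midpoint (13/2,13) outside
  → clear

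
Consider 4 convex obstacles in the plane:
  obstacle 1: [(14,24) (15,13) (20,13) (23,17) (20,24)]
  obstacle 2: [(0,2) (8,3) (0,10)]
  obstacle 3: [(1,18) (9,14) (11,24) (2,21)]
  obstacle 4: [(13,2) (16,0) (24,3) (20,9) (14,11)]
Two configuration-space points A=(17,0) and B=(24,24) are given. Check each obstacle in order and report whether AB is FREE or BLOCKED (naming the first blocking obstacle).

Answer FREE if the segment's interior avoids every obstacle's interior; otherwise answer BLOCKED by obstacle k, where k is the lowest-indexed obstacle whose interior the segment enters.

BLOCKED by obstacle 1

Obstacle 1 [(14,24) (15,13) (20,13) (23,17) (20,24)]:
  edge (14,24)–(15,13): clear
  edge (15,13)–(20,13): clear
  edge (20,13)–(23,17): crosses AB
  edge (23,17)–(20,24): crosses AB
  edge (20,24)–(14,24): clear
  → BLOCKED
Obstacle 2 [(0,2) (8,3) (0,10)]:
  edge (0,2)–(8,3): clear
  edge (8,3)–(0,10): clear
  edge (0,10)–(0,2): clear
  midpoint (41/2,12) outside
  → clear
Obstacle 3 [(1,18) (9,14) (11,24) (2,21)]:
  edge (1,18)–(9,14): clear
  edge (9,14)–(11,24): clear
  edge (11,24)–(2,21): clear
  edge (2,21)–(1,18): clear
  midpoint (41/2,12) outside
  → clear
Obstacle 4 [(13,2) (16,0) (24,3) (20,9) (14,11)]:
  edge (13,2)–(16,0): clear
  edge (16,0)–(24,3): crosses AB
  edge (24,3)–(20,9): clear
  edge (20,9)–(14,11): crosses AB
  edge (14,11)–(13,2): clear
  → BLOCKED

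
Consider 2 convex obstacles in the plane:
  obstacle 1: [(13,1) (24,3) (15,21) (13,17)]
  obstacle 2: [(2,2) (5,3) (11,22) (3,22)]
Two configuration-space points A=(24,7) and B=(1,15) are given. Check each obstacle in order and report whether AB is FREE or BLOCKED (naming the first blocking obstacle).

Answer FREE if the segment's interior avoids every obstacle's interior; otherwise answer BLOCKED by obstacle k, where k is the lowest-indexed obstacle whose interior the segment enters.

Obstacle 1 [(13,1) (24,3) (15,21) (13,17)]:
  edge (13,1)–(24,3): clear
  edge (24,3)–(15,21): crosses AB
  edge (15,21)–(13,17): clear
  edge (13,17)–(13,1): crosses AB
  → BLOCKED
Obstacle 2 [(2,2) (5,3) (11,22) (3,22)]:
  edge (2,2)–(5,3): clear
  edge (5,3)–(11,22): crosses AB
  edge (11,22)–(3,22): clear
  edge (3,22)–(2,2): crosses AB
  → BLOCKED

BLOCKED by obstacle 1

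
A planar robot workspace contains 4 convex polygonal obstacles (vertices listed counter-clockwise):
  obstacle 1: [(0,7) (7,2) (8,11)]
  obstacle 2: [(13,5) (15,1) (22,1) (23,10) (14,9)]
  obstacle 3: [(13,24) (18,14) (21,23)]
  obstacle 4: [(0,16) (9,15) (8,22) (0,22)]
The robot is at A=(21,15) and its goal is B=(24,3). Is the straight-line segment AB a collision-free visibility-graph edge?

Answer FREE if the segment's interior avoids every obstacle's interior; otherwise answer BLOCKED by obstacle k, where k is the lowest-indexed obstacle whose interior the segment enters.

BLOCKED by obstacle 2

Obstacle 1 [(0,7) (7,2) (8,11)]:
  edge (0,7)–(7,2): clear
  edge (7,2)–(8,11): clear
  edge (8,11)–(0,7): clear
  midpoint (45/2,9) outside
  → clear
Obstacle 2 [(13,5) (15,1) (22,1) (23,10) (14,9)]:
  edge (13,5)–(15,1): clear
  edge (15,1)–(22,1): clear
  edge (22,1)–(23,10): crosses AB
  edge (23,10)–(14,9): crosses AB
  edge (14,9)–(13,5): clear
  → BLOCKED
Obstacle 3 [(13,24) (18,14) (21,23)]:
  edge (13,24)–(18,14): clear
  edge (18,14)–(21,23): clear
  edge (21,23)–(13,24): clear
  midpoint (45/2,9) outside
  → clear
Obstacle 4 [(0,16) (9,15) (8,22) (0,22)]:
  edge (0,16)–(9,15): clear
  edge (9,15)–(8,22): clear
  edge (8,22)–(0,22): clear
  edge (0,22)–(0,16): clear
  midpoint (45/2,9) outside
  → clear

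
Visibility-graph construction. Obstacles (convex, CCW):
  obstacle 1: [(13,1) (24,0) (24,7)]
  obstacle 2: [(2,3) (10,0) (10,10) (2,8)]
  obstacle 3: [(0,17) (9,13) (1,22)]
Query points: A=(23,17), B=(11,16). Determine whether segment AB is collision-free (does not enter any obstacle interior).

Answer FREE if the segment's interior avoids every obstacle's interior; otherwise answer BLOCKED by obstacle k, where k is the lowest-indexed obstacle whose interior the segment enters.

Obstacle 1 [(13,1) (24,0) (24,7)]:
  edge (13,1)–(24,0): clear
  edge (24,0)–(24,7): clear
  edge (24,7)–(13,1): clear
  midpoint (17,33/2) outside
  → clear
Obstacle 2 [(2,3) (10,0) (10,10) (2,8)]:
  edge (2,3)–(10,0): clear
  edge (10,0)–(10,10): clear
  edge (10,10)–(2,8): clear
  edge (2,8)–(2,3): clear
  midpoint (17,33/2) outside
  → clear
Obstacle 3 [(0,17) (9,13) (1,22)]:
  edge (0,17)–(9,13): clear
  edge (9,13)–(1,22): clear
  edge (1,22)–(0,17): clear
  midpoint (17,33/2) outside
  → clear

FREE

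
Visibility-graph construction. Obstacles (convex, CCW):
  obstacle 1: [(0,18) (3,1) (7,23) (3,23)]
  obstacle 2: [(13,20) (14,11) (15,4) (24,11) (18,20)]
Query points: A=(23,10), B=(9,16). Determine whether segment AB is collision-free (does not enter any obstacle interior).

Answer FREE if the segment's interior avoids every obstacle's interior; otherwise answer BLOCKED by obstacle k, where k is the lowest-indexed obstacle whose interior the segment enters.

BLOCKED by obstacle 2

Obstacle 1 [(0,18) (3,1) (7,23) (3,23)]:
  edge (0,18)–(3,1): clear
  edge (3,1)–(7,23): clear
  edge (7,23)–(3,23): clear
  edge (3,23)–(0,18): clear
  midpoint (16,13) outside
  → clear
Obstacle 2 [(13,20) (14,11) (15,4) (24,11) (18,20)]:
  edge (13,20)–(14,11): crosses AB
  edge (14,11)–(15,4): clear
  edge (15,4)–(24,11): crosses AB
  edge (24,11)–(18,20): clear
  edge (18,20)–(13,20): clear
  → BLOCKED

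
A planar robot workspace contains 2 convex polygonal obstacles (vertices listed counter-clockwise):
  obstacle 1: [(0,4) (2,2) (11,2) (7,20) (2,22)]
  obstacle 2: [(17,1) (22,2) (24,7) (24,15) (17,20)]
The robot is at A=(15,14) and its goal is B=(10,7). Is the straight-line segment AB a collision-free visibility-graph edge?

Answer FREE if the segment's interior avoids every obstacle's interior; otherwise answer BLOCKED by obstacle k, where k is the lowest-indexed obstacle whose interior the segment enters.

Obstacle 1 [(0,4) (2,2) (11,2) (7,20) (2,22)]:
  edge (0,4)–(2,2): clear
  edge (2,2)–(11,2): clear
  edge (11,2)–(7,20): clear
  edge (7,20)–(2,22): clear
  edge (2,22)–(0,4): clear
  midpoint (25/2,21/2) outside
  → clear
Obstacle 2 [(17,1) (22,2) (24,7) (24,15) (17,20)]:
  edge (17,1)–(22,2): clear
  edge (22,2)–(24,7): clear
  edge (24,7)–(24,15): clear
  edge (24,15)–(17,20): clear
  edge (17,20)–(17,1): clear
  midpoint (25/2,21/2) outside
  → clear

FREE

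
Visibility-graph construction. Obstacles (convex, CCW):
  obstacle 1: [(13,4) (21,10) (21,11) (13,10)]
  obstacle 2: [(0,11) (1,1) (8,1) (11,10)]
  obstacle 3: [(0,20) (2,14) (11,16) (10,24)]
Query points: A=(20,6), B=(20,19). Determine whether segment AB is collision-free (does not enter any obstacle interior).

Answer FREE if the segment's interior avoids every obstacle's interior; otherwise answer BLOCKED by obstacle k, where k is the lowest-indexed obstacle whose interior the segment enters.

BLOCKED by obstacle 1

Obstacle 1 [(13,4) (21,10) (21,11) (13,10)]:
  edge (13,4)–(21,10): crosses AB
  edge (21,10)–(21,11): clear
  edge (21,11)–(13,10): crosses AB
  edge (13,10)–(13,4): clear
  → BLOCKED
Obstacle 2 [(0,11) (1,1) (8,1) (11,10)]:
  edge (0,11)–(1,1): clear
  edge (1,1)–(8,1): clear
  edge (8,1)–(11,10): clear
  edge (11,10)–(0,11): clear
  midpoint (20,25/2) outside
  → clear
Obstacle 3 [(0,20) (2,14) (11,16) (10,24)]:
  edge (0,20)–(2,14): clear
  edge (2,14)–(11,16): clear
  edge (11,16)–(10,24): clear
  edge (10,24)–(0,20): clear
  midpoint (20,25/2) outside
  → clear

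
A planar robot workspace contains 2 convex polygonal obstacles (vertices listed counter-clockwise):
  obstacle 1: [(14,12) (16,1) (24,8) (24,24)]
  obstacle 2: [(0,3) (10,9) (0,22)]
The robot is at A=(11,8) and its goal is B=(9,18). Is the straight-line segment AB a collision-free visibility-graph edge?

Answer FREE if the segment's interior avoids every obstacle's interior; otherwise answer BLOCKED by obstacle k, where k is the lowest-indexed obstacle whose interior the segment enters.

FREE

Obstacle 1 [(14,12) (16,1) (24,8) (24,24)]:
  edge (14,12)–(16,1): clear
  edge (16,1)–(24,8): clear
  edge (24,8)–(24,24): clear
  edge (24,24)–(14,12): clear
  midpoint (10,13) outside
  → clear
Obstacle 2 [(0,3) (10,9) (0,22)]:
  edge (0,3)–(10,9): clear
  edge (10,9)–(0,22): clear
  edge (0,22)–(0,3): clear
  midpoint (10,13) outside
  → clear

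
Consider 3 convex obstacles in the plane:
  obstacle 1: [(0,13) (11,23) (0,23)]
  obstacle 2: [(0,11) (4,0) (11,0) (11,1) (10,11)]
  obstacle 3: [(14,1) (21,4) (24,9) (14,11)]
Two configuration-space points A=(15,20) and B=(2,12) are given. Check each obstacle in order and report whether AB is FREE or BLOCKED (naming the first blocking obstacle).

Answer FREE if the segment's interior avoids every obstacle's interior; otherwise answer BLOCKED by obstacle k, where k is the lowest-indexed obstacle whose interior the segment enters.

FREE

Obstacle 1 [(0,13) (11,23) (0,23)]:
  edge (0,13)–(11,23): clear
  edge (11,23)–(0,23): clear
  edge (0,23)–(0,13): clear
  midpoint (17/2,16) outside
  → clear
Obstacle 2 [(0,11) (4,0) (11,0) (11,1) (10,11)]:
  edge (0,11)–(4,0): clear
  edge (4,0)–(11,0): clear
  edge (11,0)–(11,1): clear
  edge (11,1)–(10,11): clear
  edge (10,11)–(0,11): clear
  midpoint (17/2,16) outside
  → clear
Obstacle 3 [(14,1) (21,4) (24,9) (14,11)]:
  edge (14,1)–(21,4): clear
  edge (21,4)–(24,9): clear
  edge (24,9)–(14,11): clear
  edge (14,11)–(14,1): clear
  midpoint (17/2,16) outside
  → clear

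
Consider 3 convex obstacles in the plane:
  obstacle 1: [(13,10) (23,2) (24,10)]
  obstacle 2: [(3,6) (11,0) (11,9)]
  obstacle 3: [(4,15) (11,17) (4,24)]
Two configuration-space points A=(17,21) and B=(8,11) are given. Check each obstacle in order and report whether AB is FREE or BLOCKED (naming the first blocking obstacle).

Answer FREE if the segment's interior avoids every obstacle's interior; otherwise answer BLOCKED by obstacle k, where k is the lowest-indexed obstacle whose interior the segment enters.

Obstacle 1 [(13,10) (23,2) (24,10)]:
  edge (13,10)–(23,2): clear
  edge (23,2)–(24,10): clear
  edge (24,10)–(13,10): clear
  midpoint (25/2,16) outside
  → clear
Obstacle 2 [(3,6) (11,0) (11,9)]:
  edge (3,6)–(11,0): clear
  edge (11,0)–(11,9): clear
  edge (11,9)–(3,6): clear
  midpoint (25/2,16) outside
  → clear
Obstacle 3 [(4,15) (11,17) (4,24)]:
  edge (4,15)–(11,17): clear
  edge (11,17)–(4,24): clear
  edge (4,24)–(4,15): clear
  midpoint (25/2,16) outside
  → clear

FREE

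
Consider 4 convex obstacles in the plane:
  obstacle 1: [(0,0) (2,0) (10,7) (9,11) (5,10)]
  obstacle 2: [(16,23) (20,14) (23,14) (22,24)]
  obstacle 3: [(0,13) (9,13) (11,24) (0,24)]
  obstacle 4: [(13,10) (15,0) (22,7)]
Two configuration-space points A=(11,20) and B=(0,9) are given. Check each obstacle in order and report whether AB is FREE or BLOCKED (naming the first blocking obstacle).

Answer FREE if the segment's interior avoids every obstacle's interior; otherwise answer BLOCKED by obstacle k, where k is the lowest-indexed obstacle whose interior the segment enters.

BLOCKED by obstacle 3

Obstacle 1 [(0,0) (2,0) (10,7) (9,11) (5,10)]:
  edge (0,0)–(2,0): clear
  edge (2,0)–(10,7): clear
  edge (10,7)–(9,11): clear
  edge (9,11)–(5,10): clear
  edge (5,10)–(0,0): clear
  midpoint (11/2,29/2) outside
  → clear
Obstacle 2 [(16,23) (20,14) (23,14) (22,24)]:
  edge (16,23)–(20,14): clear
  edge (20,14)–(23,14): clear
  edge (23,14)–(22,24): clear
  edge (22,24)–(16,23): clear
  midpoint (11/2,29/2) outside
  → clear
Obstacle 3 [(0,13) (9,13) (11,24) (0,24)]:
  edge (0,13)–(9,13): crosses AB
  edge (9,13)–(11,24): crosses AB
  edge (11,24)–(0,24): clear
  edge (0,24)–(0,13): clear
  → BLOCKED
Obstacle 4 [(13,10) (15,0) (22,7)]:
  edge (13,10)–(15,0): clear
  edge (15,0)–(22,7): clear
  edge (22,7)–(13,10): clear
  midpoint (11/2,29/2) outside
  → clear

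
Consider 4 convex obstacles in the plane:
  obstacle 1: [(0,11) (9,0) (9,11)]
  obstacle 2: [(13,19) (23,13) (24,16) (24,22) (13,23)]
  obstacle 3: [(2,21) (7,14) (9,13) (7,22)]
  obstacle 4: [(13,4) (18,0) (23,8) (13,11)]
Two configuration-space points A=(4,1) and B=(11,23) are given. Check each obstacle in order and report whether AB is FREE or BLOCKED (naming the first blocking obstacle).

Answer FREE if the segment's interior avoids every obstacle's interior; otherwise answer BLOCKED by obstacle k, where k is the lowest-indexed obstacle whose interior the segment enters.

BLOCKED by obstacle 1

Obstacle 1 [(0,11) (9,0) (9,11)]:
  edge (0,11)–(9,0): crosses AB
  edge (9,0)–(9,11): clear
  edge (9,11)–(0,11): crosses AB
  → BLOCKED
Obstacle 2 [(13,19) (23,13) (24,16) (24,22) (13,23)]:
  edge (13,19)–(23,13): clear
  edge (23,13)–(24,16): clear
  edge (24,16)–(24,22): clear
  edge (24,22)–(13,23): clear
  edge (13,23)–(13,19): clear
  midpoint (15/2,12) outside
  → clear
Obstacle 3 [(2,21) (7,14) (9,13) (7,22)]:
  edge (2,21)–(7,14): clear
  edge (7,14)–(9,13): crosses AB
  edge (9,13)–(7,22): crosses AB
  edge (7,22)–(2,21): clear
  → BLOCKED
Obstacle 4 [(13,4) (18,0) (23,8) (13,11)]:
  edge (13,4)–(18,0): clear
  edge (18,0)–(23,8): clear
  edge (23,8)–(13,11): clear
  edge (13,11)–(13,4): clear
  midpoint (15/2,12) outside
  → clear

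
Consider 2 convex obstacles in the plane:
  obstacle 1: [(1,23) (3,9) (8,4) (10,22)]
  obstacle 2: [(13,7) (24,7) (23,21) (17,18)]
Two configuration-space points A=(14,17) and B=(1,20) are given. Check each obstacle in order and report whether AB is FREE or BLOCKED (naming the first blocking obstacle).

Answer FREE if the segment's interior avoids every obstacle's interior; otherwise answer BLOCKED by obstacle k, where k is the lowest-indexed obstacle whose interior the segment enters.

Obstacle 1 [(1,23) (3,9) (8,4) (10,22)]:
  edge (1,23)–(3,9): crosses AB
  edge (3,9)–(8,4): clear
  edge (8,4)–(10,22): crosses AB
  edge (10,22)–(1,23): clear
  → BLOCKED
Obstacle 2 [(13,7) (24,7) (23,21) (17,18)]:
  edge (13,7)–(24,7): clear
  edge (24,7)–(23,21): clear
  edge (23,21)–(17,18): clear
  edge (17,18)–(13,7): clear
  midpoint (15/2,37/2) outside
  → clear

BLOCKED by obstacle 1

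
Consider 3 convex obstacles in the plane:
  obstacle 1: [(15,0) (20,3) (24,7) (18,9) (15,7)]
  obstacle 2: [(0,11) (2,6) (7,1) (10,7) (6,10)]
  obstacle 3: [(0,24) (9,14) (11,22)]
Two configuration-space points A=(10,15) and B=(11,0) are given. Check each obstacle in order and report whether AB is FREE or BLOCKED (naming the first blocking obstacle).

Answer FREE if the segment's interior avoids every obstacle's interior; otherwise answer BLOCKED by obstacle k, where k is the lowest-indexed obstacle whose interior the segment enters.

Obstacle 1 [(15,0) (20,3) (24,7) (18,9) (15,7)]:
  edge (15,0)–(20,3): clear
  edge (20,3)–(24,7): clear
  edge (24,7)–(18,9): clear
  edge (18,9)–(15,7): clear
  edge (15,7)–(15,0): clear
  midpoint (21/2,15/2) outside
  → clear
Obstacle 2 [(0,11) (2,6) (7,1) (10,7) (6,10)]:
  edge (0,11)–(2,6): clear
  edge (2,6)–(7,1): clear
  edge (7,1)–(10,7): clear
  edge (10,7)–(6,10): clear
  edge (6,10)–(0,11): clear
  midpoint (21/2,15/2) outside
  → clear
Obstacle 3 [(0,24) (9,14) (11,22)]:
  edge (0,24)–(9,14): clear
  edge (9,14)–(11,22): clear
  edge (11,22)–(0,24): clear
  midpoint (21/2,15/2) outside
  → clear

FREE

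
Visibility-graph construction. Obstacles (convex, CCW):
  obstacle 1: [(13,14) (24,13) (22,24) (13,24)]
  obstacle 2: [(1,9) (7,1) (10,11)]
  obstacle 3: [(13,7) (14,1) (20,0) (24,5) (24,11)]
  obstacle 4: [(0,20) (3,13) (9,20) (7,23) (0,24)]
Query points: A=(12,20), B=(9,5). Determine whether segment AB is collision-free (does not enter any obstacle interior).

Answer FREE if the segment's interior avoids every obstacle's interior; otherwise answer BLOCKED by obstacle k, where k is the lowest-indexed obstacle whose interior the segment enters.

Obstacle 1 [(13,14) (24,13) (22,24) (13,24)]:
  edge (13,14)–(24,13): clear
  edge (24,13)–(22,24): clear
  edge (22,24)–(13,24): clear
  edge (13,24)–(13,14): clear
  midpoint (21/2,25/2) outside
  → clear
Obstacle 2 [(1,9) (7,1) (10,11)]:
  edge (1,9)–(7,1): clear
  edge (7,1)–(10,11): clear
  edge (10,11)–(1,9): clear
  midpoint (21/2,25/2) outside
  → clear
Obstacle 3 [(13,7) (14,1) (20,0) (24,5) (24,11)]:
  edge (13,7)–(14,1): clear
  edge (14,1)–(20,0): clear
  edge (20,0)–(24,5): clear
  edge (24,5)–(24,11): clear
  edge (24,11)–(13,7): clear
  midpoint (21/2,25/2) outside
  → clear
Obstacle 4 [(0,20) (3,13) (9,20) (7,23) (0,24)]:
  edge (0,20)–(3,13): clear
  edge (3,13)–(9,20): clear
  edge (9,20)–(7,23): clear
  edge (7,23)–(0,24): clear
  edge (0,24)–(0,20): clear
  midpoint (21/2,25/2) outside
  → clear

FREE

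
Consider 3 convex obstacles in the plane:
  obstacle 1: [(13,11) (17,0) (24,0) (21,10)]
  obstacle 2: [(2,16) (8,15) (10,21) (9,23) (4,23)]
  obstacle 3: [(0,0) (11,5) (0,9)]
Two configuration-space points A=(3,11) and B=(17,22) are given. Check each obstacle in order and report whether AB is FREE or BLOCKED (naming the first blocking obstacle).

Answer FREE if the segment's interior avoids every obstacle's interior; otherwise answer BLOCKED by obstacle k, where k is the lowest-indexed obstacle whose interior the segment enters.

Obstacle 1 [(13,11) (17,0) (24,0) (21,10)]:
  edge (13,11)–(17,0): clear
  edge (17,0)–(24,0): clear
  edge (24,0)–(21,10): clear
  edge (21,10)–(13,11): clear
  midpoint (10,33/2) outside
  → clear
Obstacle 2 [(2,16) (8,15) (10,21) (9,23) (4,23)]:
  edge (2,16)–(8,15): clear
  edge (8,15)–(10,21): clear
  edge (10,21)–(9,23): clear
  edge (9,23)–(4,23): clear
  edge (4,23)–(2,16): clear
  midpoint (10,33/2) outside
  → clear
Obstacle 3 [(0,0) (11,5) (0,9)]:
  edge (0,0)–(11,5): clear
  edge (11,5)–(0,9): clear
  edge (0,9)–(0,0): clear
  midpoint (10,33/2) outside
  → clear

FREE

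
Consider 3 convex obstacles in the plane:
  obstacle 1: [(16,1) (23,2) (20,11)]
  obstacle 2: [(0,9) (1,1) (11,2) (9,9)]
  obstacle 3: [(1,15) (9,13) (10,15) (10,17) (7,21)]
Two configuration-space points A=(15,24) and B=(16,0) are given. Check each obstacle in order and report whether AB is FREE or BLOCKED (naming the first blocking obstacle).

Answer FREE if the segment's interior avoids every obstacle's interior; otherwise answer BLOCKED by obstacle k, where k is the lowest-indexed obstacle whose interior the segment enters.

FREE

Obstacle 1 [(16,1) (23,2) (20,11)]:
  edge (16,1)–(23,2): clear
  edge (23,2)–(20,11): clear
  edge (20,11)–(16,1): clear
  midpoint (31/2,12) outside
  → clear
Obstacle 2 [(0,9) (1,1) (11,2) (9,9)]:
  edge (0,9)–(1,1): clear
  edge (1,1)–(11,2): clear
  edge (11,2)–(9,9): clear
  edge (9,9)–(0,9): clear
  midpoint (31/2,12) outside
  → clear
Obstacle 3 [(1,15) (9,13) (10,15) (10,17) (7,21)]:
  edge (1,15)–(9,13): clear
  edge (9,13)–(10,15): clear
  edge (10,15)–(10,17): clear
  edge (10,17)–(7,21): clear
  edge (7,21)–(1,15): clear
  midpoint (31/2,12) outside
  → clear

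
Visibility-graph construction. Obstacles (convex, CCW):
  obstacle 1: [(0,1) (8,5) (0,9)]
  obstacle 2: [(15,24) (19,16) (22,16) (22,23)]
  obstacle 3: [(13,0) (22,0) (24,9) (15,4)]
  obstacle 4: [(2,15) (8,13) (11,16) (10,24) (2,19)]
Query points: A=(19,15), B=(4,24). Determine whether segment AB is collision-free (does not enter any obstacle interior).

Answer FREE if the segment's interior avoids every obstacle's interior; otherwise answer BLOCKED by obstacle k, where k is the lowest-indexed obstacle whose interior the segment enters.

Obstacle 1 [(0,1) (8,5) (0,9)]:
  edge (0,1)–(8,5): clear
  edge (8,5)–(0,9): clear
  edge (0,9)–(0,1): clear
  midpoint (23/2,39/2) outside
  → clear
Obstacle 2 [(15,24) (19,16) (22,16) (22,23)]:
  edge (15,24)–(19,16): clear
  edge (19,16)–(22,16): clear
  edge (22,16)–(22,23): clear
  edge (22,23)–(15,24): clear
  midpoint (23/2,39/2) outside
  → clear
Obstacle 3 [(13,0) (22,0) (24,9) (15,4)]:
  edge (13,0)–(22,0): clear
  edge (22,0)–(24,9): clear
  edge (24,9)–(15,4): clear
  edge (15,4)–(13,0): clear
  midpoint (23/2,39/2) outside
  → clear
Obstacle 4 [(2,15) (8,13) (11,16) (10,24) (2,19)]:
  edge (2,15)–(8,13): clear
  edge (8,13)–(11,16): clear
  edge (11,16)–(10,24): crosses AB
  edge (10,24)–(2,19): crosses AB
  edge (2,19)–(2,15): clear
  → BLOCKED

BLOCKED by obstacle 4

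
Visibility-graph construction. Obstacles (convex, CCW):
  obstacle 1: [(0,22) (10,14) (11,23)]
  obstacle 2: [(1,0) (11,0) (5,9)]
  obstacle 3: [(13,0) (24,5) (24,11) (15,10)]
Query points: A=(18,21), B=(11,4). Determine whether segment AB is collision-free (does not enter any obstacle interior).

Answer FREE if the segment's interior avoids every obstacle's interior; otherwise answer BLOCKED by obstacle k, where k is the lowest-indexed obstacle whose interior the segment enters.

Obstacle 1 [(0,22) (10,14) (11,23)]:
  edge (0,22)–(10,14): clear
  edge (10,14)–(11,23): clear
  edge (11,23)–(0,22): clear
  midpoint (29/2,25/2) outside
  → clear
Obstacle 2 [(1,0) (11,0) (5,9)]:
  edge (1,0)–(11,0): clear
  edge (11,0)–(5,9): clear
  edge (5,9)–(1,0): clear
  midpoint (29/2,25/2) outside
  → clear
Obstacle 3 [(13,0) (24,5) (24,11) (15,10)]:
  edge (13,0)–(24,5): clear
  edge (24,5)–(24,11): clear
  edge (24,11)–(15,10): clear
  edge (15,10)–(13,0): clear
  midpoint (29/2,25/2) outside
  → clear

FREE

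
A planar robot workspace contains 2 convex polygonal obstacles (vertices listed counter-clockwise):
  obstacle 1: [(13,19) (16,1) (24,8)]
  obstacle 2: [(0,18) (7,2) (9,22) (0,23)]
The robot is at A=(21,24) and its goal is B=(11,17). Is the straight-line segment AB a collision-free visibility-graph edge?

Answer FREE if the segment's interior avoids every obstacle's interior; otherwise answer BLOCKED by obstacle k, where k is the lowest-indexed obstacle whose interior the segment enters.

BLOCKED by obstacle 1

Obstacle 1 [(13,19) (16,1) (24,8)]:
  edge (13,19)–(16,1): crosses AB
  edge (16,1)–(24,8): clear
  edge (24,8)–(13,19): crosses AB
  → BLOCKED
Obstacle 2 [(0,18) (7,2) (9,22) (0,23)]:
  edge (0,18)–(7,2): clear
  edge (7,2)–(9,22): clear
  edge (9,22)–(0,23): clear
  edge (0,23)–(0,18): clear
  midpoint (16,41/2) outside
  → clear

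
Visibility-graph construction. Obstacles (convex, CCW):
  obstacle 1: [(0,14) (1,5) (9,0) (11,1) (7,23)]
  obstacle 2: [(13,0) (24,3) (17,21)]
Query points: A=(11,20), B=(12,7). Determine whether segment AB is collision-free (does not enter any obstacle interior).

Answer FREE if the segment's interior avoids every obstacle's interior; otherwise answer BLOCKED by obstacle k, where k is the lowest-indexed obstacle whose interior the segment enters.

FREE

Obstacle 1 [(0,14) (1,5) (9,0) (11,1) (7,23)]:
  edge (0,14)–(1,5): clear
  edge (1,5)–(9,0): clear
  edge (9,0)–(11,1): clear
  edge (11,1)–(7,23): clear
  edge (7,23)–(0,14): clear
  midpoint (23/2,27/2) outside
  → clear
Obstacle 2 [(13,0) (24,3) (17,21)]:
  edge (13,0)–(24,3): clear
  edge (24,3)–(17,21): clear
  edge (17,21)–(13,0): clear
  midpoint (23/2,27/2) outside
  → clear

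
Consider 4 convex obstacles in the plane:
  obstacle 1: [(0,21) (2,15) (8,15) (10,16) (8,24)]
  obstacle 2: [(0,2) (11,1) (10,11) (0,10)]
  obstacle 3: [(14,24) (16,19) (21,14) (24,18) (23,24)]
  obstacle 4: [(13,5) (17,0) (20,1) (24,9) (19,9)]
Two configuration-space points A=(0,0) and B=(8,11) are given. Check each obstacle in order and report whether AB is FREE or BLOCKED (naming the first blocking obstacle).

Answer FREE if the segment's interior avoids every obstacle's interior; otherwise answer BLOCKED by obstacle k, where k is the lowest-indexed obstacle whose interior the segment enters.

BLOCKED by obstacle 2

Obstacle 1 [(0,21) (2,15) (8,15) (10,16) (8,24)]:
  edge (0,21)–(2,15): clear
  edge (2,15)–(8,15): clear
  edge (8,15)–(10,16): clear
  edge (10,16)–(8,24): clear
  edge (8,24)–(0,21): clear
  midpoint (4,11/2) outside
  → clear
Obstacle 2 [(0,2) (11,1) (10,11) (0,10)]:
  edge (0,2)–(11,1): crosses AB
  edge (11,1)–(10,11): clear
  edge (10,11)–(0,10): crosses AB
  edge (0,10)–(0,2): clear
  → BLOCKED
Obstacle 3 [(14,24) (16,19) (21,14) (24,18) (23,24)]:
  edge (14,24)–(16,19): clear
  edge (16,19)–(21,14): clear
  edge (21,14)–(24,18): clear
  edge (24,18)–(23,24): clear
  edge (23,24)–(14,24): clear
  midpoint (4,11/2) outside
  → clear
Obstacle 4 [(13,5) (17,0) (20,1) (24,9) (19,9)]:
  edge (13,5)–(17,0): clear
  edge (17,0)–(20,1): clear
  edge (20,1)–(24,9): clear
  edge (24,9)–(19,9): clear
  edge (19,9)–(13,5): clear
  midpoint (4,11/2) outside
  → clear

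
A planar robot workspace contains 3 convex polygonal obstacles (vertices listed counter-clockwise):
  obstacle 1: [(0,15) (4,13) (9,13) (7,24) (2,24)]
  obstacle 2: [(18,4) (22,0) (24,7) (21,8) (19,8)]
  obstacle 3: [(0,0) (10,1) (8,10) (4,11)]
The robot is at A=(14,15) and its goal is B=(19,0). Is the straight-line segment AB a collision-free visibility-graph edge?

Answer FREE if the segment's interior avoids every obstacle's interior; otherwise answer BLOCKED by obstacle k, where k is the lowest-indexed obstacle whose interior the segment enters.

Obstacle 1 [(0,15) (4,13) (9,13) (7,24) (2,24)]:
  edge (0,15)–(4,13): clear
  edge (4,13)–(9,13): clear
  edge (9,13)–(7,24): clear
  edge (7,24)–(2,24): clear
  edge (2,24)–(0,15): clear
  midpoint (33/2,15/2) outside
  → clear
Obstacle 2 [(18,4) (22,0) (24,7) (21,8) (19,8)]:
  edge (18,4)–(22,0): clear
  edge (22,0)–(24,7): clear
  edge (24,7)–(21,8): clear
  edge (21,8)–(19,8): clear
  edge (19,8)–(18,4): clear
  midpoint (33/2,15/2) outside
  → clear
Obstacle 3 [(0,0) (10,1) (8,10) (4,11)]:
  edge (0,0)–(10,1): clear
  edge (10,1)–(8,10): clear
  edge (8,10)–(4,11): clear
  edge (4,11)–(0,0): clear
  midpoint (33/2,15/2) outside
  → clear

FREE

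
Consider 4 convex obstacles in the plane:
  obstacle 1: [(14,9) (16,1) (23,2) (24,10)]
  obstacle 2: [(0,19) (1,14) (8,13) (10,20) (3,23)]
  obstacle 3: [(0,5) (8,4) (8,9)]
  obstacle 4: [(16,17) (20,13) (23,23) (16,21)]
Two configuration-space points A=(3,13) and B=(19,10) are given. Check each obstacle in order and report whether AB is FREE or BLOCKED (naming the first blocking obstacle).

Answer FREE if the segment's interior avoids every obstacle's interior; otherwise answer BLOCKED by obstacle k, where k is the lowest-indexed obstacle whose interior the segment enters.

FREE

Obstacle 1 [(14,9) (16,1) (23,2) (24,10)]:
  edge (14,9)–(16,1): clear
  edge (16,1)–(23,2): clear
  edge (23,2)–(24,10): clear
  edge (24,10)–(14,9): clear
  midpoint (11,23/2) outside
  → clear
Obstacle 2 [(0,19) (1,14) (8,13) (10,20) (3,23)]:
  edge (0,19)–(1,14): clear
  edge (1,14)–(8,13): clear
  edge (8,13)–(10,20): clear
  edge (10,20)–(3,23): clear
  edge (3,23)–(0,19): clear
  midpoint (11,23/2) outside
  → clear
Obstacle 3 [(0,5) (8,4) (8,9)]:
  edge (0,5)–(8,4): clear
  edge (8,4)–(8,9): clear
  edge (8,9)–(0,5): clear
  midpoint (11,23/2) outside
  → clear
Obstacle 4 [(16,17) (20,13) (23,23) (16,21)]:
  edge (16,17)–(20,13): clear
  edge (20,13)–(23,23): clear
  edge (23,23)–(16,21): clear
  edge (16,21)–(16,17): clear
  midpoint (11,23/2) outside
  → clear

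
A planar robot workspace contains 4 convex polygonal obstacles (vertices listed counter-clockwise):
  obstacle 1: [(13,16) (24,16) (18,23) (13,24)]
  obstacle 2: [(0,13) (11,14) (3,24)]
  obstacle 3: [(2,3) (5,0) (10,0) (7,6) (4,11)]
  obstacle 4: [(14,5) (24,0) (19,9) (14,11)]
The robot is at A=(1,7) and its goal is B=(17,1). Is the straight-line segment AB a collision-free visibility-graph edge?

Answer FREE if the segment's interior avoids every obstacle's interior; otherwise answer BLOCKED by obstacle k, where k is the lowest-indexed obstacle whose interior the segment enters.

Obstacle 1 [(13,16) (24,16) (18,23) (13,24)]:
  edge (13,16)–(24,16): clear
  edge (24,16)–(18,23): clear
  edge (18,23)–(13,24): clear
  edge (13,24)–(13,16): clear
  midpoint (9,4) outside
  → clear
Obstacle 2 [(0,13) (11,14) (3,24)]:
  edge (0,13)–(11,14): clear
  edge (11,14)–(3,24): clear
  edge (3,24)–(0,13): clear
  midpoint (9,4) outside
  → clear
Obstacle 3 [(2,3) (5,0) (10,0) (7,6) (4,11)]:
  edge (2,3)–(5,0): clear
  edge (5,0)–(10,0): clear
  edge (10,0)–(7,6): crosses AB
  edge (7,6)–(4,11): clear
  edge (4,11)–(2,3): crosses AB
  → BLOCKED
Obstacle 4 [(14,5) (24,0) (19,9) (14,11)]:
  edge (14,5)–(24,0): clear
  edge (24,0)–(19,9): clear
  edge (19,9)–(14,11): clear
  edge (14,11)–(14,5): clear
  midpoint (9,4) outside
  → clear

BLOCKED by obstacle 3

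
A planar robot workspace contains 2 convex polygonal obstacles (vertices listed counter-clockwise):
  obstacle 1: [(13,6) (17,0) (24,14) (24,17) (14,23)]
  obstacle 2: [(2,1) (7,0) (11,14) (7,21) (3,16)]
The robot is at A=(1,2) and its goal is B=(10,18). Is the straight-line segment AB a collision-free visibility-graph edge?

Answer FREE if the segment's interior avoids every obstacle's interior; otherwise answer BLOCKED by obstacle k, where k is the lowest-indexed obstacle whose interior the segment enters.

Obstacle 1 [(13,6) (17,0) (24,14) (24,17) (14,23)]:
  edge (13,6)–(17,0): clear
  edge (17,0)–(24,14): clear
  edge (24,14)–(24,17): clear
  edge (24,17)–(14,23): clear
  edge (14,23)–(13,6): clear
  midpoint (11/2,10) outside
  → clear
Obstacle 2 [(2,1) (7,0) (11,14) (7,21) (3,16)]:
  edge (2,1)–(7,0): clear
  edge (7,0)–(11,14): clear
  edge (11,14)–(7,21): crosses AB
  edge (7,21)–(3,16): clear
  edge (3,16)–(2,1): crosses AB
  → BLOCKED

BLOCKED by obstacle 2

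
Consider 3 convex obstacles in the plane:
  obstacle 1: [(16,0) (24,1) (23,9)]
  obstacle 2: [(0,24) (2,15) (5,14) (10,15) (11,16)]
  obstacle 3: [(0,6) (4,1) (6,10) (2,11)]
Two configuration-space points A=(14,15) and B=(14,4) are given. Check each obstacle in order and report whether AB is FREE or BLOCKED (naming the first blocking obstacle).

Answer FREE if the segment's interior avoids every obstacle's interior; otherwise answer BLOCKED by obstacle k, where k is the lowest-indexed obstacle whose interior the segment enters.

FREE

Obstacle 1 [(16,0) (24,1) (23,9)]:
  edge (16,0)–(24,1): clear
  edge (24,1)–(23,9): clear
  edge (23,9)–(16,0): clear
  midpoint (14,19/2) outside
  → clear
Obstacle 2 [(0,24) (2,15) (5,14) (10,15) (11,16)]:
  edge (0,24)–(2,15): clear
  edge (2,15)–(5,14): clear
  edge (5,14)–(10,15): clear
  edge (10,15)–(11,16): clear
  edge (11,16)–(0,24): clear
  midpoint (14,19/2) outside
  → clear
Obstacle 3 [(0,6) (4,1) (6,10) (2,11)]:
  edge (0,6)–(4,1): clear
  edge (4,1)–(6,10): clear
  edge (6,10)–(2,11): clear
  edge (2,11)–(0,6): clear
  midpoint (14,19/2) outside
  → clear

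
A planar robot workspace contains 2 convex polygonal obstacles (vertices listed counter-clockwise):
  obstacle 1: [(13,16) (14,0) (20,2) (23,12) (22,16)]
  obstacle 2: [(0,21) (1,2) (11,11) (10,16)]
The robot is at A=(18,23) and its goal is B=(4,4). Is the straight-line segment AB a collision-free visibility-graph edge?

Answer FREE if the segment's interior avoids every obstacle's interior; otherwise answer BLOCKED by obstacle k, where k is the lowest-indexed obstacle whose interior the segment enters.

BLOCKED by obstacle 2

Obstacle 1 [(13,16) (14,0) (20,2) (23,12) (22,16)]:
  edge (13,16)–(14,0): clear
  edge (14,0)–(20,2): clear
  edge (20,2)–(23,12): clear
  edge (23,12)–(22,16): clear
  edge (22,16)–(13,16): clear
  midpoint (11,27/2) outside
  → clear
Obstacle 2 [(0,21) (1,2) (11,11) (10,16)]:
  edge (0,21)–(1,2): clear
  edge (1,2)–(11,11): crosses AB
  edge (11,11)–(10,16): crosses AB
  edge (10,16)–(0,21): clear
  → BLOCKED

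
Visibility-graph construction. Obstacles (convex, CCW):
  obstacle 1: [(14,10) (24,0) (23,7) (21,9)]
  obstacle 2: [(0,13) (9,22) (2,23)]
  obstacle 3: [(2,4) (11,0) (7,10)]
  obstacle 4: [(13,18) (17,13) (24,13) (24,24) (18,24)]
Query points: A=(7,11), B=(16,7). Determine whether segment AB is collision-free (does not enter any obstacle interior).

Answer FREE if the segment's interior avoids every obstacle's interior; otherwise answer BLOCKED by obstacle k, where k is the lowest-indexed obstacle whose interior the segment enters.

FREE

Obstacle 1 [(14,10) (24,0) (23,7) (21,9)]:
  edge (14,10)–(24,0): clear
  edge (24,0)–(23,7): clear
  edge (23,7)–(21,9): clear
  edge (21,9)–(14,10): clear
  midpoint (23/2,9) outside
  → clear
Obstacle 2 [(0,13) (9,22) (2,23)]:
  edge (0,13)–(9,22): clear
  edge (9,22)–(2,23): clear
  edge (2,23)–(0,13): clear
  midpoint (23/2,9) outside
  → clear
Obstacle 3 [(2,4) (11,0) (7,10)]:
  edge (2,4)–(11,0): clear
  edge (11,0)–(7,10): clear
  edge (7,10)–(2,4): clear
  midpoint (23/2,9) outside
  → clear
Obstacle 4 [(13,18) (17,13) (24,13) (24,24) (18,24)]:
  edge (13,18)–(17,13): clear
  edge (17,13)–(24,13): clear
  edge (24,13)–(24,24): clear
  edge (24,24)–(18,24): clear
  edge (18,24)–(13,18): clear
  midpoint (23/2,9) outside
  → clear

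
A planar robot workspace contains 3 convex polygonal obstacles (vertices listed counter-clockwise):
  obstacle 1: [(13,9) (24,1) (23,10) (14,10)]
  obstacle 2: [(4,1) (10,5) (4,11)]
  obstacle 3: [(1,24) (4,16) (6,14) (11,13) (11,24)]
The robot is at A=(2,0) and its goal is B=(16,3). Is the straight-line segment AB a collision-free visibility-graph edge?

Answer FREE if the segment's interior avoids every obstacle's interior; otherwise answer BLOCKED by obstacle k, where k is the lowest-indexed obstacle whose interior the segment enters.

FREE

Obstacle 1 [(13,9) (24,1) (23,10) (14,10)]:
  edge (13,9)–(24,1): clear
  edge (24,1)–(23,10): clear
  edge (23,10)–(14,10): clear
  edge (14,10)–(13,9): clear
  midpoint (9,3/2) outside
  → clear
Obstacle 2 [(4,1) (10,5) (4,11)]:
  edge (4,1)–(10,5): clear
  edge (10,5)–(4,11): clear
  edge (4,11)–(4,1): clear
  midpoint (9,3/2) outside
  → clear
Obstacle 3 [(1,24) (4,16) (6,14) (11,13) (11,24)]:
  edge (1,24)–(4,16): clear
  edge (4,16)–(6,14): clear
  edge (6,14)–(11,13): clear
  edge (11,13)–(11,24): clear
  edge (11,24)–(1,24): clear
  midpoint (9,3/2) outside
  → clear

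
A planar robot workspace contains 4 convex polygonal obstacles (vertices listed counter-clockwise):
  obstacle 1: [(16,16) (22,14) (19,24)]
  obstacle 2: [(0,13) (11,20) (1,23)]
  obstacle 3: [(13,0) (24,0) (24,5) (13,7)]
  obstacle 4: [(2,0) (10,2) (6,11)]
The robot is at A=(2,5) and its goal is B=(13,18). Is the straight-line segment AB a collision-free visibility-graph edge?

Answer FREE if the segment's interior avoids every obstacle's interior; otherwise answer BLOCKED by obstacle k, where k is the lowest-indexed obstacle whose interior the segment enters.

Obstacle 1 [(16,16) (22,14) (19,24)]:
  edge (16,16)–(22,14): clear
  edge (22,14)–(19,24): clear
  edge (19,24)–(16,16): clear
  midpoint (15/2,23/2) outside
  → clear
Obstacle 2 [(0,13) (11,20) (1,23)]:
  edge (0,13)–(11,20): clear
  edge (11,20)–(1,23): clear
  edge (1,23)–(0,13): clear
  midpoint (15/2,23/2) outside
  → clear
Obstacle 3 [(13,0) (24,0) (24,5) (13,7)]:
  edge (13,0)–(24,0): clear
  edge (24,0)–(24,5): clear
  edge (24,5)–(13,7): clear
  edge (13,7)–(13,0): clear
  midpoint (15/2,23/2) outside
  → clear
Obstacle 4 [(2,0) (10,2) (6,11)]:
  edge (2,0)–(10,2): clear
  edge (10,2)–(6,11): crosses AB
  edge (6,11)–(2,0): crosses AB
  → BLOCKED

BLOCKED by obstacle 4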